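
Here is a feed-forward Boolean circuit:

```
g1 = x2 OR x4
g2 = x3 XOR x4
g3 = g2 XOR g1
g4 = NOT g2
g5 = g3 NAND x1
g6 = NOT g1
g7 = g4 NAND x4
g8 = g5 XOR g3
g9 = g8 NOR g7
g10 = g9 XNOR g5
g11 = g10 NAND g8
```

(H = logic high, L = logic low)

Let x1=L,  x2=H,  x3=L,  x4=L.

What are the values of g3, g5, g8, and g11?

g1 = x2 OR x4 = H OR L = H
g2 = x3 XOR x4 = L XOR L = L
g3 = g2 XOR g1 = L XOR H = H
g4 = NOT g2 = NOT L = H
g5 = g3 NAND x1 = H NAND L = H
g7 = g4 NAND x4 = H NAND L = H
g8 = g5 XOR g3 = H XOR H = L
g9 = g8 NOR g7 = L NOR H = L
g10 = g9 XNOR g5 = L XNOR H = L
g11 = g10 NAND g8 = L NAND L = H

g3 = H, g5 = H, g8 = L, g11 = H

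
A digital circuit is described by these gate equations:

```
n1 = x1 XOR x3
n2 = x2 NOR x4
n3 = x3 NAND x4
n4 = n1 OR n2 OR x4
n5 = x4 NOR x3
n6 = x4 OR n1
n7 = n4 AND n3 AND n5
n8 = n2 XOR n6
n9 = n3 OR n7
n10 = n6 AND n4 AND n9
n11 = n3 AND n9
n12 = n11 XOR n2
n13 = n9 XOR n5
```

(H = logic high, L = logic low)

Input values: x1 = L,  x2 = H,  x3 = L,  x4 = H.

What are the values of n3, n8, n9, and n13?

n1 = x1 XOR x3 = L XOR L = L
n2 = x2 NOR x4 = H NOR H = L
n3 = x3 NAND x4 = L NAND H = H
n4 = n1 OR n2 OR x4 = L OR L OR H = H
n5 = x4 NOR x3 = H NOR L = L
n6 = x4 OR n1 = H OR L = H
n7 = n4 AND n3 AND n5 = H AND H AND L = L
n8 = n2 XOR n6 = L XOR H = H
n9 = n3 OR n7 = H OR L = H
n13 = n9 XOR n5 = H XOR L = H

n3 = H  n8 = H  n9 = H  n13 = H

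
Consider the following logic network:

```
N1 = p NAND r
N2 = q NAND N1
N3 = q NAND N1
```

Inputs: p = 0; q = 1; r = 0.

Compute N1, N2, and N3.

N1 = 1  N2 = 0  N3 = 0

N1 = p NAND r = 0 NAND 0 = 1
N2 = q NAND N1 = 1 NAND 1 = 0
N3 = q NAND N1 = 1 NAND 1 = 0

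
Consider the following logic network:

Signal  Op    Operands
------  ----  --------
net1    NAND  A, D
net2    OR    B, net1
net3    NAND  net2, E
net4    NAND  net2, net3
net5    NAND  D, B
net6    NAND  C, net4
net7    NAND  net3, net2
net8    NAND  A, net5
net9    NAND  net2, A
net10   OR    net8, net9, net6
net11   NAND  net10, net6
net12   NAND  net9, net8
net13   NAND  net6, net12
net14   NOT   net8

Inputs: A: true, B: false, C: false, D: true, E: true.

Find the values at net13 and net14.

net13 = false; net14 = true

net1 = A NAND D = true NAND true = false
net2 = B OR net1 = false OR false = false
net3 = net2 NAND E = false NAND true = true
net4 = net2 NAND net3 = false NAND true = true
net5 = D NAND B = true NAND false = true
net6 = C NAND net4 = false NAND true = true
net8 = A NAND net5 = true NAND true = false
net9 = net2 NAND A = false NAND true = true
net12 = net9 NAND net8 = true NAND false = true
net13 = net6 NAND net12 = true NAND true = false
net14 = NOT net8 = NOT false = true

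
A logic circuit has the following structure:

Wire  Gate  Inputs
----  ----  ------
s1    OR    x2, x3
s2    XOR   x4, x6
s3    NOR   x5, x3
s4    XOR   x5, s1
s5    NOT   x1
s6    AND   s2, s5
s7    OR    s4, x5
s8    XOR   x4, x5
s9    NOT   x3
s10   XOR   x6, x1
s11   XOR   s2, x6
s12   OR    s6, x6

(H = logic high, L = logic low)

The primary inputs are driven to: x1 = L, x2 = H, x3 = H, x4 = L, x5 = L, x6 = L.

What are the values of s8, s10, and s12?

s8 = L, s10 = L, s12 = L

s2 = x4 XOR x6 = L XOR L = L
s5 = NOT x1 = NOT L = H
s6 = s2 AND s5 = L AND H = L
s8 = x4 XOR x5 = L XOR L = L
s10 = x6 XOR x1 = L XOR L = L
s12 = s6 OR x6 = L OR L = L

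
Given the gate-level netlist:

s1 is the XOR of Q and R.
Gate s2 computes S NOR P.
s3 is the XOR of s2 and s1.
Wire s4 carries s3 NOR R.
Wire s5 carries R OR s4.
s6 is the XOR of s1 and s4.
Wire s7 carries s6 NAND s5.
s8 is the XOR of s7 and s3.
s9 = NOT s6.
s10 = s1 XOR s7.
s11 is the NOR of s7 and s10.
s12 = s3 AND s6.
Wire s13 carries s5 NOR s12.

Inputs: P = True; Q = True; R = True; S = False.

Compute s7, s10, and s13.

s1 = Q XOR R = True XOR True = False
s2 = S NOR P = False NOR True = False
s3 = s2 XOR s1 = False XOR False = False
s4 = s3 NOR R = False NOR True = False
s5 = R OR s4 = True OR False = True
s6 = s1 XOR s4 = False XOR False = False
s7 = s6 NAND s5 = False NAND True = True
s10 = s1 XOR s7 = False XOR True = True
s12 = s3 AND s6 = False AND False = False
s13 = s5 NOR s12 = True NOR False = False

s7 = True, s10 = True, s13 = False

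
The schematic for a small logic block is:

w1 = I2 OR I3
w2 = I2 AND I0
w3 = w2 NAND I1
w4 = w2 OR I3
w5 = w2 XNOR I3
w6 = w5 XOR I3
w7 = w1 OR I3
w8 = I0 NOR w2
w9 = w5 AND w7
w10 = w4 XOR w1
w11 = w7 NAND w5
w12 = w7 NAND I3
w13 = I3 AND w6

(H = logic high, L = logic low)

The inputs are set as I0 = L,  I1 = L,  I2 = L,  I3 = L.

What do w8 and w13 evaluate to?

w2 = I2 AND I0 = L AND L = L
w5 = w2 XNOR I3 = L XNOR L = H
w6 = w5 XOR I3 = H XOR L = H
w8 = I0 NOR w2 = L NOR L = H
w13 = I3 AND w6 = L AND H = L

w8 = H, w13 = L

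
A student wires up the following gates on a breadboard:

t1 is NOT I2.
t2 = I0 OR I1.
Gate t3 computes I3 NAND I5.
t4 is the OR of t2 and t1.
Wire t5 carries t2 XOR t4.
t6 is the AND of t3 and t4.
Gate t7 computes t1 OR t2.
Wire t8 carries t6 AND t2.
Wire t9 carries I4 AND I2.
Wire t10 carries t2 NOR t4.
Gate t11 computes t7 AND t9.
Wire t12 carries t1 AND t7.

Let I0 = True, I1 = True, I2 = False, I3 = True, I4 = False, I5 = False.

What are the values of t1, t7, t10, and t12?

t1 = True; t7 = True; t10 = False; t12 = True

t1 = NOT I2 = NOT False = True
t2 = I0 OR I1 = True OR True = True
t4 = t2 OR t1 = True OR True = True
t7 = t1 OR t2 = True OR True = True
t10 = t2 NOR t4 = True NOR True = False
t12 = t1 AND t7 = True AND True = True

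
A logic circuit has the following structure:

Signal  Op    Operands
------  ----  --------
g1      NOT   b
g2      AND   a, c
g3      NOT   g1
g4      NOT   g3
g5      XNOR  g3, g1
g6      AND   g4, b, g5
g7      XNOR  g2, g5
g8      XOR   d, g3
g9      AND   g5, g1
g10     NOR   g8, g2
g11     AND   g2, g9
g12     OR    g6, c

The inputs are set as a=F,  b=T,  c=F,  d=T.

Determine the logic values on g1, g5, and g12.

g1 = NOT b = NOT T = F
g3 = NOT g1 = NOT F = T
g4 = NOT g3 = NOT T = F
g5 = g3 XNOR g1 = T XNOR F = F
g6 = g4 AND b AND g5 = F AND T AND F = F
g12 = g6 OR c = F OR F = F

g1 = F, g5 = F, g12 = F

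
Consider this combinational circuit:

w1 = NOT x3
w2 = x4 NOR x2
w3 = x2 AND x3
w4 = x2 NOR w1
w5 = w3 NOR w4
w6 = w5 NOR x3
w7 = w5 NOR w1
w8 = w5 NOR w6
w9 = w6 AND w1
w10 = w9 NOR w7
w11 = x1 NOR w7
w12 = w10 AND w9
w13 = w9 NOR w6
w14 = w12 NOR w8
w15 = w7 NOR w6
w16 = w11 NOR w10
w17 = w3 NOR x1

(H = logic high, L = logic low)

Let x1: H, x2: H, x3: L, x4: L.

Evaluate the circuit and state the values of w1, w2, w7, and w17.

w1 = NOT x3 = NOT L = H
w2 = x4 NOR x2 = L NOR H = L
w3 = x2 AND x3 = H AND L = L
w4 = x2 NOR w1 = H NOR H = L
w5 = w3 NOR w4 = L NOR L = H
w7 = w5 NOR w1 = H NOR H = L
w17 = w3 NOR x1 = L NOR H = L

w1 = H, w2 = L, w7 = L, w17 = L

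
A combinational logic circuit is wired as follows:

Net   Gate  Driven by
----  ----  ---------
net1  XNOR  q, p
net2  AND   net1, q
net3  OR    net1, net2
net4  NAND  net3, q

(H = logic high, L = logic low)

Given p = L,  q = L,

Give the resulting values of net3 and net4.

net1 = q XNOR p = L XNOR L = H
net2 = net1 AND q = H AND L = L
net3 = net1 OR net2 = H OR L = H
net4 = net3 NAND q = H NAND L = H

net3 = H, net4 = H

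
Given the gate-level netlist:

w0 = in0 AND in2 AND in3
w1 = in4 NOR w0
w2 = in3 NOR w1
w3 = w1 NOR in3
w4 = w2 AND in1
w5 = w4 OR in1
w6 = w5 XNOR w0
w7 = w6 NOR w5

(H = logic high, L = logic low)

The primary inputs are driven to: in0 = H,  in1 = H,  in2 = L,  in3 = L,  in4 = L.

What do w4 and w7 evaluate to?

w0 = in0 AND in2 AND in3 = H AND L AND L = L
w1 = in4 NOR w0 = L NOR L = H
w2 = in3 NOR w1 = L NOR H = L
w4 = w2 AND in1 = L AND H = L
w5 = w4 OR in1 = L OR H = H
w6 = w5 XNOR w0 = H XNOR L = L
w7 = w6 NOR w5 = L NOR H = L

w4 = L; w7 = L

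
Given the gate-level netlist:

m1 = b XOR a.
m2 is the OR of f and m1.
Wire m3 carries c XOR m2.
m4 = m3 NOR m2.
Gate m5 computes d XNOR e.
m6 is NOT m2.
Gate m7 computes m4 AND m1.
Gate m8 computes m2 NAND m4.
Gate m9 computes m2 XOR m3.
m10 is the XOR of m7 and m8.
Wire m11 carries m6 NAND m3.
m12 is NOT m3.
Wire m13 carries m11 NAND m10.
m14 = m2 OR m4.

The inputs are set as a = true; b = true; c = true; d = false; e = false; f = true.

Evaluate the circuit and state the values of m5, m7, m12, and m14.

m5 = true  m7 = false  m12 = true  m14 = true

m1 = b XOR a = true XOR true = false
m2 = f OR m1 = true OR false = true
m3 = c XOR m2 = true XOR true = false
m4 = m3 NOR m2 = false NOR true = false
m5 = d XNOR e = false XNOR false = true
m7 = m4 AND m1 = false AND false = false
m12 = NOT m3 = NOT false = true
m14 = m2 OR m4 = true OR false = true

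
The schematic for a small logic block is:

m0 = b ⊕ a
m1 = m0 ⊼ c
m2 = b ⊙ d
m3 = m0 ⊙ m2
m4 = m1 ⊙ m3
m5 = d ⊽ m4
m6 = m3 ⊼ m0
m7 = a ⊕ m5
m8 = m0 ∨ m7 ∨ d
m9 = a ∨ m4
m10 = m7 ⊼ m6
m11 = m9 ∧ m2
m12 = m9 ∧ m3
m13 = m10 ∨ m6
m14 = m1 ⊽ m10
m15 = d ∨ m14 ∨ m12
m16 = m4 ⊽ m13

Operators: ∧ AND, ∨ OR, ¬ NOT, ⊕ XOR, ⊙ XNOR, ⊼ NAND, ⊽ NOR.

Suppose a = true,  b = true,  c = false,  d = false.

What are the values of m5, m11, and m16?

m5 = false; m11 = false; m16 = false

m0 = b XOR a = true XOR true = false
m1 = m0 NAND c = false NAND false = true
m2 = b XNOR d = true XNOR false = false
m3 = m0 XNOR m2 = false XNOR false = true
m4 = m1 XNOR m3 = true XNOR true = true
m5 = d NOR m4 = false NOR true = false
m6 = m3 NAND m0 = true NAND false = true
m7 = a XOR m5 = true XOR false = true
m9 = a OR m4 = true OR true = true
m10 = m7 NAND m6 = true NAND true = false
m11 = m9 AND m2 = true AND false = false
m13 = m10 OR m6 = false OR true = true
m16 = m4 NOR m13 = true NOR true = false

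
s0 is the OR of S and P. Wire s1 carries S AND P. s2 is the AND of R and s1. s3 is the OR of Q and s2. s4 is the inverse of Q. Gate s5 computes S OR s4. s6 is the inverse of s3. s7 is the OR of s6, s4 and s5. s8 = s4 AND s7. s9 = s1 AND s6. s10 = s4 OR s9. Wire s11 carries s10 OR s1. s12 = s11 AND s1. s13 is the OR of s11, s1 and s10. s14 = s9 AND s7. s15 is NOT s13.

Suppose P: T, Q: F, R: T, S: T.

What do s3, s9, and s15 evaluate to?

s3 = T  s9 = F  s15 = F

s1 = S AND P = T AND T = T
s2 = R AND s1 = T AND T = T
s3 = Q OR s2 = F OR T = T
s4 = NOT Q = NOT F = T
s6 = NOT s3 = NOT T = F
s9 = s1 AND s6 = T AND F = F
s10 = s4 OR s9 = T OR F = T
s11 = s10 OR s1 = T OR T = T
s13 = s11 OR s1 OR s10 = T OR T OR T = T
s15 = NOT s13 = NOT T = F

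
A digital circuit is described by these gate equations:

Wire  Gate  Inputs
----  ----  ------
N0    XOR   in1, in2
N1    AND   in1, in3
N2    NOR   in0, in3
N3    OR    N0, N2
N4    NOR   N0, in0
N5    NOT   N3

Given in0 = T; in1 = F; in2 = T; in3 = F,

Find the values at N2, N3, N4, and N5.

N2 = F; N3 = T; N4 = F; N5 = F

N0 = in1 XOR in2 = F XOR T = T
N2 = in0 NOR in3 = T NOR F = F
N3 = N0 OR N2 = T OR F = T
N4 = N0 NOR in0 = T NOR T = F
N5 = NOT N3 = NOT T = F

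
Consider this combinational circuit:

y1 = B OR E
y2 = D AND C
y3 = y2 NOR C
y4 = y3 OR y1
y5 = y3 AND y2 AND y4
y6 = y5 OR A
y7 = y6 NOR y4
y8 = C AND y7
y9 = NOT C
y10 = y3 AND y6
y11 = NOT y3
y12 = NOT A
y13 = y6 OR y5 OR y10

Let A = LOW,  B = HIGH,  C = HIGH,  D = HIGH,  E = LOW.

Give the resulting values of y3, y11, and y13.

y1 = B OR E = HIGH OR LOW = HIGH
y2 = D AND C = HIGH AND HIGH = HIGH
y3 = y2 NOR C = HIGH NOR HIGH = LOW
y4 = y3 OR y1 = LOW OR HIGH = HIGH
y5 = y3 AND y2 AND y4 = LOW AND HIGH AND HIGH = LOW
y6 = y5 OR A = LOW OR LOW = LOW
y10 = y3 AND y6 = LOW AND LOW = LOW
y11 = NOT y3 = NOT LOW = HIGH
y13 = y6 OR y5 OR y10 = LOW OR LOW OR LOW = LOW

y3 = LOW; y11 = HIGH; y13 = LOW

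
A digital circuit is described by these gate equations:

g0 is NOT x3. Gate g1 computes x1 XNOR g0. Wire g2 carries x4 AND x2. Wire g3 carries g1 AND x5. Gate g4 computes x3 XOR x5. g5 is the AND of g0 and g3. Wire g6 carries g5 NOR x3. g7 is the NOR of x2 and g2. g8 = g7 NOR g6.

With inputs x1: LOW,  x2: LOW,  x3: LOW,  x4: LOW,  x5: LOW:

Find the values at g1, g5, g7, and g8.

g0 = NOT x3 = NOT LOW = HIGH
g1 = x1 XNOR g0 = LOW XNOR HIGH = LOW
g2 = x4 AND x2 = LOW AND LOW = LOW
g3 = g1 AND x5 = LOW AND LOW = LOW
g5 = g0 AND g3 = HIGH AND LOW = LOW
g6 = g5 NOR x3 = LOW NOR LOW = HIGH
g7 = x2 NOR g2 = LOW NOR LOW = HIGH
g8 = g7 NOR g6 = HIGH NOR HIGH = LOW

g1 = LOW, g5 = LOW, g7 = HIGH, g8 = LOW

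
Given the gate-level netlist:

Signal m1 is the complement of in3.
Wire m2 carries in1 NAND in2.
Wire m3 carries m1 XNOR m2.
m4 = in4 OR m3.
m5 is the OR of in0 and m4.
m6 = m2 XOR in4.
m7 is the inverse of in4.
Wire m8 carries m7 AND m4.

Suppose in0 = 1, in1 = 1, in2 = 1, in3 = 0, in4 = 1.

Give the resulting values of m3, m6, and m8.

m3 = 0; m6 = 1; m8 = 0

m1 = NOT in3 = NOT 0 = 1
m2 = in1 NAND in2 = 1 NAND 1 = 0
m3 = m1 XNOR m2 = 1 XNOR 0 = 0
m4 = in4 OR m3 = 1 OR 0 = 1
m6 = m2 XOR in4 = 0 XOR 1 = 1
m7 = NOT in4 = NOT 1 = 0
m8 = m7 AND m4 = 0 AND 1 = 0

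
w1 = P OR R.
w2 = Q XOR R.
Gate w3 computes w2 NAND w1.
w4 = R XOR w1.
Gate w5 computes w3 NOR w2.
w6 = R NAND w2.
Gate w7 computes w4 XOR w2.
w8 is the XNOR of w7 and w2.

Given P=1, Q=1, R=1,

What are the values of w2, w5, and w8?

w1 = P OR R = 1 OR 1 = 1
w2 = Q XOR R = 1 XOR 1 = 0
w3 = w2 NAND w1 = 0 NAND 1 = 1
w4 = R XOR w1 = 1 XOR 1 = 0
w5 = w3 NOR w2 = 1 NOR 0 = 0
w7 = w4 XOR w2 = 0 XOR 0 = 0
w8 = w7 XNOR w2 = 0 XNOR 0 = 1

w2 = 0, w5 = 0, w8 = 1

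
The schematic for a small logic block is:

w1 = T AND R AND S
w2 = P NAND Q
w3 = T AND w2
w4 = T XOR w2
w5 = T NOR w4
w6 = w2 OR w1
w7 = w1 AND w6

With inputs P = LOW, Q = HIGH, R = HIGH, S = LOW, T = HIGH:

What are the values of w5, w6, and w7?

w1 = T AND R AND S = HIGH AND HIGH AND LOW = LOW
w2 = P NAND Q = LOW NAND HIGH = HIGH
w4 = T XOR w2 = HIGH XOR HIGH = LOW
w5 = T NOR w4 = HIGH NOR LOW = LOW
w6 = w2 OR w1 = HIGH OR LOW = HIGH
w7 = w1 AND w6 = LOW AND HIGH = LOW

w5 = LOW; w6 = HIGH; w7 = LOW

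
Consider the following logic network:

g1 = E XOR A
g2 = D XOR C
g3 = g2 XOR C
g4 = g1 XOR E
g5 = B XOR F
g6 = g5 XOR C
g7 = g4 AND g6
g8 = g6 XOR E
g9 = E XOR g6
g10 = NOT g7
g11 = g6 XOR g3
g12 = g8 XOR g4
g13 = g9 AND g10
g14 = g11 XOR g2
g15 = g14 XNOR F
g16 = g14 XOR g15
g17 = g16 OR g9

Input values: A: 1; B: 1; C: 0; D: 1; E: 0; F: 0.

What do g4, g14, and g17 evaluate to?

g4 = 1, g14 = 1, g17 = 1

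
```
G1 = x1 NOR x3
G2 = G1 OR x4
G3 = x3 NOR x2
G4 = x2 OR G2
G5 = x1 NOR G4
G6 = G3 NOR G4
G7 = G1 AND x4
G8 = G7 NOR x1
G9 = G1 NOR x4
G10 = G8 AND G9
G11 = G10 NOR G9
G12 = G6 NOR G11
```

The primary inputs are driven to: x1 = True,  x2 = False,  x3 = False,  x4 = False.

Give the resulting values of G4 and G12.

G1 = x1 NOR x3 = True NOR False = False
G2 = G1 OR x4 = False OR False = False
G3 = x3 NOR x2 = False NOR False = True
G4 = x2 OR G2 = False OR False = False
G6 = G3 NOR G4 = True NOR False = False
G7 = G1 AND x4 = False AND False = False
G8 = G7 NOR x1 = False NOR True = False
G9 = G1 NOR x4 = False NOR False = True
G10 = G8 AND G9 = False AND True = False
G11 = G10 NOR G9 = False NOR True = False
G12 = G6 NOR G11 = False NOR False = True

G4 = False, G12 = True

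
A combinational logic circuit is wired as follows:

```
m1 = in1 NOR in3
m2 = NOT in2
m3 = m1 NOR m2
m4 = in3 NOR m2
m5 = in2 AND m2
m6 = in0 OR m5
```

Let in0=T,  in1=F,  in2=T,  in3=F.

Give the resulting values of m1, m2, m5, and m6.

m1 = T, m2 = F, m5 = F, m6 = T

m1 = in1 NOR in3 = F NOR F = T
m2 = NOT in2 = NOT T = F
m5 = in2 AND m2 = T AND F = F
m6 = in0 OR m5 = T OR F = T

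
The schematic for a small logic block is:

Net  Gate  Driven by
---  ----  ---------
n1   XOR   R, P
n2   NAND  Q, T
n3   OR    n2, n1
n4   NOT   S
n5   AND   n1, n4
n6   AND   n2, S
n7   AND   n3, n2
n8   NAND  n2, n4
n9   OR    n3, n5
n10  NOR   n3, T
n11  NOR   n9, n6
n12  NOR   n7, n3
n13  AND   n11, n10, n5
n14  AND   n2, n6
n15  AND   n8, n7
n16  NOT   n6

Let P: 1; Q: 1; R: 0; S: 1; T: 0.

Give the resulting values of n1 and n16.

n1 = R XOR P = 0 XOR 1 = 1
n2 = Q NAND T = 1 NAND 0 = 1
n6 = n2 AND S = 1 AND 1 = 1
n16 = NOT n6 = NOT 1 = 0

n1 = 1; n16 = 0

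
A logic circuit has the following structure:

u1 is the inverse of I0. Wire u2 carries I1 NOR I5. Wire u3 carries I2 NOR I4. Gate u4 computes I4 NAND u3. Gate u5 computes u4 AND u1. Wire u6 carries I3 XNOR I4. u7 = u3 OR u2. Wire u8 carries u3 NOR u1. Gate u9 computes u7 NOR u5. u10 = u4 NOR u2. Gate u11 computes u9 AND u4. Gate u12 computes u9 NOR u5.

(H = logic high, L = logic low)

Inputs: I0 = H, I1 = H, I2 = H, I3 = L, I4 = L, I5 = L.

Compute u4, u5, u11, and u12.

u1 = NOT I0 = NOT H = L
u2 = I1 NOR I5 = H NOR L = L
u3 = I2 NOR I4 = H NOR L = L
u4 = I4 NAND u3 = L NAND L = H
u5 = u4 AND u1 = H AND L = L
u7 = u3 OR u2 = L OR L = L
u9 = u7 NOR u5 = L NOR L = H
u11 = u9 AND u4 = H AND H = H
u12 = u9 NOR u5 = H NOR L = L

u4 = H  u5 = L  u11 = H  u12 = L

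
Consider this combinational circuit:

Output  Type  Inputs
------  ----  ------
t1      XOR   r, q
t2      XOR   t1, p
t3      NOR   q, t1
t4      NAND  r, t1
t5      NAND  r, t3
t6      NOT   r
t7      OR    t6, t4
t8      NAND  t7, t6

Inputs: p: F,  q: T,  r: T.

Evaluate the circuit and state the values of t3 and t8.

t3 = F, t8 = T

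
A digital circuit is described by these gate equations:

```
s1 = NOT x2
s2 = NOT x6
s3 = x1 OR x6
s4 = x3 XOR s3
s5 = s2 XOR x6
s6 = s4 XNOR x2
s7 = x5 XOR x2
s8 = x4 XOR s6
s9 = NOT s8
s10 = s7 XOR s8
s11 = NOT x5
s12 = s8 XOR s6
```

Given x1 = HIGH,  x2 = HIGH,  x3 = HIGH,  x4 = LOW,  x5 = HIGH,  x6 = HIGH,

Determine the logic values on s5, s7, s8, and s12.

s2 = NOT x6 = NOT HIGH = LOW
s3 = x1 OR x6 = HIGH OR HIGH = HIGH
s4 = x3 XOR s3 = HIGH XOR HIGH = LOW
s5 = s2 XOR x6 = LOW XOR HIGH = HIGH
s6 = s4 XNOR x2 = LOW XNOR HIGH = LOW
s7 = x5 XOR x2 = HIGH XOR HIGH = LOW
s8 = x4 XOR s6 = LOW XOR LOW = LOW
s12 = s8 XOR s6 = LOW XOR LOW = LOW

s5 = HIGH; s7 = LOW; s8 = LOW; s12 = LOW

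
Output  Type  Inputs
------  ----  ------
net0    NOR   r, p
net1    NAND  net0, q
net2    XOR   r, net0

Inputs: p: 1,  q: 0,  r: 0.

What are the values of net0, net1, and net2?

net0 = 0, net1 = 1, net2 = 0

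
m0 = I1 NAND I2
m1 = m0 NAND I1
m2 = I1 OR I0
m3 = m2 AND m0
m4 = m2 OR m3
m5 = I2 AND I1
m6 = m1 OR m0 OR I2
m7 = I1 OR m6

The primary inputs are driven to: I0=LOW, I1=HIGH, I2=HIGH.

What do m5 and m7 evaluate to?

m5 = HIGH; m7 = HIGH

m0 = I1 NAND I2 = HIGH NAND HIGH = LOW
m1 = m0 NAND I1 = LOW NAND HIGH = HIGH
m5 = I2 AND I1 = HIGH AND HIGH = HIGH
m6 = m1 OR m0 OR I2 = HIGH OR LOW OR HIGH = HIGH
m7 = I1 OR m6 = HIGH OR HIGH = HIGH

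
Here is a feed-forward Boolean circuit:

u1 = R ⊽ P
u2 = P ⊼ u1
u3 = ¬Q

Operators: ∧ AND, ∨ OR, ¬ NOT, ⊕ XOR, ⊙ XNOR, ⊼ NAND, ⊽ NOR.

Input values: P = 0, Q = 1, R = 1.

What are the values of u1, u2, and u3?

u1 = R NOR P = 1 NOR 0 = 0
u2 = P NAND u1 = 0 NAND 0 = 1
u3 = NOT Q = NOT 1 = 0

u1 = 0; u2 = 1; u3 = 0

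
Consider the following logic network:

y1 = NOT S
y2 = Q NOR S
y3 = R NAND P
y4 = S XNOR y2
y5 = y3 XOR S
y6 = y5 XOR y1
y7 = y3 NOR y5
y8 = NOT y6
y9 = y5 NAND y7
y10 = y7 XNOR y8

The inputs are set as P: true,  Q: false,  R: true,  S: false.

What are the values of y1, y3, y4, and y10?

y1 = NOT S = NOT false = true
y2 = Q NOR S = false NOR false = true
y3 = R NAND P = true NAND true = false
y4 = S XNOR y2 = false XNOR true = false
y5 = y3 XOR S = false XOR false = false
y6 = y5 XOR y1 = false XOR true = true
y7 = y3 NOR y5 = false NOR false = true
y8 = NOT y6 = NOT true = false
y10 = y7 XNOR y8 = true XNOR false = false

y1 = true; y3 = false; y4 = false; y10 = false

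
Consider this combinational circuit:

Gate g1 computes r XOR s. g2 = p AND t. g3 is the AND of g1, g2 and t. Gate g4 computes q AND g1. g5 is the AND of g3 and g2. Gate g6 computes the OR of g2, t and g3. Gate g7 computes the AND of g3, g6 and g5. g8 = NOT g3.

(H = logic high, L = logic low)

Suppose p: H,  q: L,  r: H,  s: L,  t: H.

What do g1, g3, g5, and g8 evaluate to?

g1 = H, g3 = H, g5 = H, g8 = L

g1 = r XOR s = H XOR L = H
g2 = p AND t = H AND H = H
g3 = g1 AND g2 AND t = H AND H AND H = H
g5 = g3 AND g2 = H AND H = H
g8 = NOT g3 = NOT H = L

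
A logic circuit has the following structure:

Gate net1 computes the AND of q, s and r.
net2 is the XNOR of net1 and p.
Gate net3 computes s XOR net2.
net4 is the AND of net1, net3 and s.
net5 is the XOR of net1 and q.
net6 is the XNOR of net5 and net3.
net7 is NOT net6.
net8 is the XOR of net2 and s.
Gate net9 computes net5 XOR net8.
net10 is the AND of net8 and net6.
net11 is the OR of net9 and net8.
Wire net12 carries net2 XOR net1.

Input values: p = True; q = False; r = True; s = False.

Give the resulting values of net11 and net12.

net1 = q AND s AND r = False AND False AND True = False
net2 = net1 XNOR p = False XNOR True = False
net5 = net1 XOR q = False XOR False = False
net8 = net2 XOR s = False XOR False = False
net9 = net5 XOR net8 = False XOR False = False
net11 = net9 OR net8 = False OR False = False
net12 = net2 XOR net1 = False XOR False = False

net11 = False; net12 = False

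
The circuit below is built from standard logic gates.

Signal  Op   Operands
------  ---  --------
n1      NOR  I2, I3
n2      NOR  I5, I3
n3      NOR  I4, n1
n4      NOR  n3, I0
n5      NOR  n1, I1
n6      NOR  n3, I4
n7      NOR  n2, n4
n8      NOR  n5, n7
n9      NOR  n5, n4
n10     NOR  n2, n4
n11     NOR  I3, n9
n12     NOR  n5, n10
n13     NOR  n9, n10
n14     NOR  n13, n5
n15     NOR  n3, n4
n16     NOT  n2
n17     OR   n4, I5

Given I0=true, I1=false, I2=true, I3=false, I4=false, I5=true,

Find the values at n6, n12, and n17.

n6 = false; n12 = false; n17 = true

n1 = I2 NOR I3 = true NOR false = false
n2 = I5 NOR I3 = true NOR false = false
n3 = I4 NOR n1 = false NOR false = true
n4 = n3 NOR I0 = true NOR true = false
n5 = n1 NOR I1 = false NOR false = true
n6 = n3 NOR I4 = true NOR false = false
n10 = n2 NOR n4 = false NOR false = true
n12 = n5 NOR n10 = true NOR true = false
n17 = n4 OR I5 = false OR true = true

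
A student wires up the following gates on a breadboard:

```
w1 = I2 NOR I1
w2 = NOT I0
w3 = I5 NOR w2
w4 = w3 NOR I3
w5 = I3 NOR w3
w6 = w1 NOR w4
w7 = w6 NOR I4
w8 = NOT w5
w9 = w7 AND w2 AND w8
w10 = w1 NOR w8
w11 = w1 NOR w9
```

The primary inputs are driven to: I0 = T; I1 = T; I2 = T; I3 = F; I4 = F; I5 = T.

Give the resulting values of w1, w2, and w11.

w1 = I2 NOR I1 = T NOR T = F
w2 = NOT I0 = NOT T = F
w3 = I5 NOR w2 = T NOR F = F
w4 = w3 NOR I3 = F NOR F = T
w5 = I3 NOR w3 = F NOR F = T
w6 = w1 NOR w4 = F NOR T = F
w7 = w6 NOR I4 = F NOR F = T
w8 = NOT w5 = NOT T = F
w9 = w7 AND w2 AND w8 = T AND F AND F = F
w11 = w1 NOR w9 = F NOR F = T

w1 = F; w2 = F; w11 = T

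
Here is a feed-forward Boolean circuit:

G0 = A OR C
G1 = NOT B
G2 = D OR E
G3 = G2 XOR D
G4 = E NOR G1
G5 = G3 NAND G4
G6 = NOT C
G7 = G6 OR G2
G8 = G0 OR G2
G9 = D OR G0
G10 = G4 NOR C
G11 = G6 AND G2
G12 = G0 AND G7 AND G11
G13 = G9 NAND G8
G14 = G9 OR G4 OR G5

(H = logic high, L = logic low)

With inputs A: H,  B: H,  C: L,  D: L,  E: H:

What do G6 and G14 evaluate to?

G6 = H, G14 = H

G0 = A OR C = H OR L = H
G1 = NOT B = NOT H = L
G2 = D OR E = L OR H = H
G3 = G2 XOR D = H XOR L = H
G4 = E NOR G1 = H NOR L = L
G5 = G3 NAND G4 = H NAND L = H
G6 = NOT C = NOT L = H
G9 = D OR G0 = L OR H = H
G14 = G9 OR G4 OR G5 = H OR L OR H = H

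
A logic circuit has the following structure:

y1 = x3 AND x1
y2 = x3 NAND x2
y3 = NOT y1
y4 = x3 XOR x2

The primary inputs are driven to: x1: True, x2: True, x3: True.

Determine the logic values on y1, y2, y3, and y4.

y1 = True; y2 = False; y3 = False; y4 = False

y1 = x3 AND x1 = True AND True = True
y2 = x3 NAND x2 = True NAND True = False
y3 = NOT y1 = NOT True = False
y4 = x3 XOR x2 = True XOR True = False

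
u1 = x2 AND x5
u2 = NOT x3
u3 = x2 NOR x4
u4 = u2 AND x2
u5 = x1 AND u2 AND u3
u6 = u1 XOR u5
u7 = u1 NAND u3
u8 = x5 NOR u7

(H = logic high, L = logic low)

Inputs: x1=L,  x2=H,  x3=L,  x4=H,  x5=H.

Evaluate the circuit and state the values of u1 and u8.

u1 = x2 AND x5 = H AND H = H
u3 = x2 NOR x4 = H NOR H = L
u7 = u1 NAND u3 = H NAND L = H
u8 = x5 NOR u7 = H NOR H = L

u1 = H, u8 = L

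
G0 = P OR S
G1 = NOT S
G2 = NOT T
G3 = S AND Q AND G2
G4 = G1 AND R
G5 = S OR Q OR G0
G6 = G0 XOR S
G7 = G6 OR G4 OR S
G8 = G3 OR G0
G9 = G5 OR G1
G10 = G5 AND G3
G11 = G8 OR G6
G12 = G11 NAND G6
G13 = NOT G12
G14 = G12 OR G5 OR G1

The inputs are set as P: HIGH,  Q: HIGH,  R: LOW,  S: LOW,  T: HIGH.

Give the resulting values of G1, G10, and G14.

G1 = HIGH; G10 = LOW; G14 = HIGH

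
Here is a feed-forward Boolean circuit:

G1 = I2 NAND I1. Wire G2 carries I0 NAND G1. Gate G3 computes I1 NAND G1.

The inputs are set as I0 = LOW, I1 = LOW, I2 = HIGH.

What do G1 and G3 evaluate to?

G1 = I2 NAND I1 = HIGH NAND LOW = HIGH
G3 = I1 NAND G1 = LOW NAND HIGH = HIGH

G1 = HIGH, G3 = HIGH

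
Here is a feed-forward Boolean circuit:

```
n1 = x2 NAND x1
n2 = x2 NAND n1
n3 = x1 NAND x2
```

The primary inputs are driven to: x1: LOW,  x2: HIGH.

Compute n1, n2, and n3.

n1 = HIGH  n2 = LOW  n3 = HIGH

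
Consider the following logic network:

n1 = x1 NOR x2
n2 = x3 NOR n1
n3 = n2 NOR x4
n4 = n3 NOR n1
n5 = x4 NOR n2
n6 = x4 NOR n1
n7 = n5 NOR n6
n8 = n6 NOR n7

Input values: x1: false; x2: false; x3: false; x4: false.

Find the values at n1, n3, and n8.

n1 = true; n3 = true; n8 = true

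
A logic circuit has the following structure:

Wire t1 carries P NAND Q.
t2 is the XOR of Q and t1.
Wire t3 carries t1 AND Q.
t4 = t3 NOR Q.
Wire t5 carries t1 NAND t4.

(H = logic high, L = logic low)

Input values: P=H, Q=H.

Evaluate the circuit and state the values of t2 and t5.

t1 = P NAND Q = H NAND H = L
t2 = Q XOR t1 = H XOR L = H
t3 = t1 AND Q = L AND H = L
t4 = t3 NOR Q = L NOR H = L
t5 = t1 NAND t4 = L NAND L = H

t2 = H  t5 = H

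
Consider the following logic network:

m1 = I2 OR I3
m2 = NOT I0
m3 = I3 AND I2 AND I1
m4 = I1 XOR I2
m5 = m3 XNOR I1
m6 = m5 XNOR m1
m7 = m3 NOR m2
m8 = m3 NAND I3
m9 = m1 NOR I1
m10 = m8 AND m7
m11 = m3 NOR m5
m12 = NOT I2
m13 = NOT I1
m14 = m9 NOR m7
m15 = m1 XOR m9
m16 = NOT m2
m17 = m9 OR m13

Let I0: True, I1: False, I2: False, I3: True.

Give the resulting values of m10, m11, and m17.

m10 = True, m11 = False, m17 = True

m1 = I2 OR I3 = False OR True = True
m2 = NOT I0 = NOT True = False
m3 = I3 AND I2 AND I1 = True AND False AND False = False
m5 = m3 XNOR I1 = False XNOR False = True
m7 = m3 NOR m2 = False NOR False = True
m8 = m3 NAND I3 = False NAND True = True
m9 = m1 NOR I1 = True NOR False = False
m10 = m8 AND m7 = True AND True = True
m11 = m3 NOR m5 = False NOR True = False
m13 = NOT I1 = NOT False = True
m17 = m9 OR m13 = False OR True = True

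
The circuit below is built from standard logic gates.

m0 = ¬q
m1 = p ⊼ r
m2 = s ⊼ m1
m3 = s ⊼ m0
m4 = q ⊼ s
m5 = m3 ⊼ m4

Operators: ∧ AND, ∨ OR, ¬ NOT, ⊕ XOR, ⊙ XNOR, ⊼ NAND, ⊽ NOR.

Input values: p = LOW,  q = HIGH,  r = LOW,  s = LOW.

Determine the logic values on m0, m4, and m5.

m0 = LOW, m4 = HIGH, m5 = LOW

m0 = NOT q = NOT HIGH = LOW
m3 = s NAND m0 = LOW NAND LOW = HIGH
m4 = q NAND s = HIGH NAND LOW = HIGH
m5 = m3 NAND m4 = HIGH NAND HIGH = LOW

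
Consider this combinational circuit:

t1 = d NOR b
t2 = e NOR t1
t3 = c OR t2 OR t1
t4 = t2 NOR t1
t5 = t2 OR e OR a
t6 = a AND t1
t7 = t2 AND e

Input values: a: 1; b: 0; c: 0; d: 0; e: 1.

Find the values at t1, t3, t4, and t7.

t1 = 1  t3 = 1  t4 = 0  t7 = 0

t1 = d NOR b = 0 NOR 0 = 1
t2 = e NOR t1 = 1 NOR 1 = 0
t3 = c OR t2 OR t1 = 0 OR 0 OR 1 = 1
t4 = t2 NOR t1 = 0 NOR 1 = 0
t7 = t2 AND e = 0 AND 1 = 0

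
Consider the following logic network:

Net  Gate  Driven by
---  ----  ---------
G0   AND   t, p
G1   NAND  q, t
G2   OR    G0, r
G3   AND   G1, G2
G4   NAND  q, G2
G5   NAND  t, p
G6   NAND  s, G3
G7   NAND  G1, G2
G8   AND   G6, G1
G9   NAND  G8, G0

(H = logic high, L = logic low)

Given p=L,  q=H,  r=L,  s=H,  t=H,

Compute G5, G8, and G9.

G0 = t AND p = H AND L = L
G1 = q NAND t = H NAND H = L
G2 = G0 OR r = L OR L = L
G3 = G1 AND G2 = L AND L = L
G5 = t NAND p = H NAND L = H
G6 = s NAND G3 = H NAND L = H
G8 = G6 AND G1 = H AND L = L
G9 = G8 NAND G0 = L NAND L = H

G5 = H  G8 = L  G9 = H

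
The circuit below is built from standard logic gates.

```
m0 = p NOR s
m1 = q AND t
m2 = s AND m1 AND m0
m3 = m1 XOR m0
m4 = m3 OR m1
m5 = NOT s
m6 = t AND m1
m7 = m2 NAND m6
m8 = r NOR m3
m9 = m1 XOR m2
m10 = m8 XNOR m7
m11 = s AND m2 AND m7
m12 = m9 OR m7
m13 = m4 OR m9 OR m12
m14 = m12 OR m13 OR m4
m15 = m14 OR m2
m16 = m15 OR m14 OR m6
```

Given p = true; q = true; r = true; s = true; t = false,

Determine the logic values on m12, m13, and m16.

m12 = true  m13 = true  m16 = true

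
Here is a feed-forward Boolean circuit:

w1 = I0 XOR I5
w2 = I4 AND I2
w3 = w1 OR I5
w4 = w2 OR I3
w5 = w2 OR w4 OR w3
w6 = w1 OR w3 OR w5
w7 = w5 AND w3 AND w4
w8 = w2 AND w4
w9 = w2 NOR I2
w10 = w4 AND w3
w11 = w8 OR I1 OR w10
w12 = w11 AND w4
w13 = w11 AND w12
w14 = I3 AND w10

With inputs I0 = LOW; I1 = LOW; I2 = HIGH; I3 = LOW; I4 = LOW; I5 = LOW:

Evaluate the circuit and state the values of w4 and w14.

w4 = LOW; w14 = LOW

w1 = I0 XOR I5 = LOW XOR LOW = LOW
w2 = I4 AND I2 = LOW AND HIGH = LOW
w3 = w1 OR I5 = LOW OR LOW = LOW
w4 = w2 OR I3 = LOW OR LOW = LOW
w10 = w4 AND w3 = LOW AND LOW = LOW
w14 = I3 AND w10 = LOW AND LOW = LOW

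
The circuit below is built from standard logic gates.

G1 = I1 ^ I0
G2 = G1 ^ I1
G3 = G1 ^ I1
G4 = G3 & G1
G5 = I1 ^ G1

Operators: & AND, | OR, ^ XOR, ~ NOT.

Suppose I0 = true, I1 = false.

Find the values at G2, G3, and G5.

G2 = true  G3 = true  G5 = true

G1 = I1 XOR I0 = false XOR true = true
G2 = G1 XOR I1 = true XOR false = true
G3 = G1 XOR I1 = true XOR false = true
G5 = I1 XOR G1 = false XOR true = true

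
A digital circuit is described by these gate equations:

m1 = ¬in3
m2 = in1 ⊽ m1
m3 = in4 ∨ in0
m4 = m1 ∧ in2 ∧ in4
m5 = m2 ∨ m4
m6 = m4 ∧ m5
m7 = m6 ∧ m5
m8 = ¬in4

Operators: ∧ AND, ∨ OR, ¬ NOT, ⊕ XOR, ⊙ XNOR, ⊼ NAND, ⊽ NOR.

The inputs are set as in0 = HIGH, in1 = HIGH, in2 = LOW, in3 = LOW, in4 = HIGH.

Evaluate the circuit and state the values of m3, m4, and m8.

m3 = HIGH  m4 = LOW  m8 = LOW

m1 = NOT in3 = NOT LOW = HIGH
m3 = in4 OR in0 = HIGH OR HIGH = HIGH
m4 = m1 AND in2 AND in4 = HIGH AND LOW AND HIGH = LOW
m8 = NOT in4 = NOT HIGH = LOW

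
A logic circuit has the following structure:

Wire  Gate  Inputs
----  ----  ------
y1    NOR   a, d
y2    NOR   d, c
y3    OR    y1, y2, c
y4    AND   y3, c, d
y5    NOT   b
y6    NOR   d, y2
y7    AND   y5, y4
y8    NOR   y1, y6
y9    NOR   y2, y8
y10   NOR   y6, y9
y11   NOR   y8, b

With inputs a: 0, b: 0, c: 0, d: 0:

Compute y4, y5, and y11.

y4 = 0, y5 = 1, y11 = 1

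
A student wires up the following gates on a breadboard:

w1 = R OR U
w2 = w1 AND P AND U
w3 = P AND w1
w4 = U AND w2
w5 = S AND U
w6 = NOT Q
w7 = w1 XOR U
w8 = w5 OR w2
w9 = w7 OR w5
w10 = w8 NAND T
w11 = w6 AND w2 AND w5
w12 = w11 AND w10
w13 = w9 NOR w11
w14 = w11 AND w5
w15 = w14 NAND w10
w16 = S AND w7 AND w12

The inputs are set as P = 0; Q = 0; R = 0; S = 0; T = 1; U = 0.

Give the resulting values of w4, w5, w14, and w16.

w4 = 0, w5 = 0, w14 = 0, w16 = 0

w1 = R OR U = 0 OR 0 = 0
w2 = w1 AND P AND U = 0 AND 0 AND 0 = 0
w4 = U AND w2 = 0 AND 0 = 0
w5 = S AND U = 0 AND 0 = 0
w6 = NOT Q = NOT 0 = 1
w7 = w1 XOR U = 0 XOR 0 = 0
w8 = w5 OR w2 = 0 OR 0 = 0
w10 = w8 NAND T = 0 NAND 1 = 1
w11 = w6 AND w2 AND w5 = 1 AND 0 AND 0 = 0
w12 = w11 AND w10 = 0 AND 1 = 0
w14 = w11 AND w5 = 0 AND 0 = 0
w16 = S AND w7 AND w12 = 0 AND 0 AND 0 = 0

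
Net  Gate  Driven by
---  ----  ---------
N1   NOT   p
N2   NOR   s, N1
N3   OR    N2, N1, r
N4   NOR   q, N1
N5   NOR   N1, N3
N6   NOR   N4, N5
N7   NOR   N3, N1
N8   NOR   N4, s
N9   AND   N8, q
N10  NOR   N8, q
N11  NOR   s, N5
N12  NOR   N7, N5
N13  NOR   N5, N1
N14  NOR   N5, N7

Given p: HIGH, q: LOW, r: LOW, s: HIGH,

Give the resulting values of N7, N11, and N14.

N7 = HIGH, N11 = LOW, N14 = LOW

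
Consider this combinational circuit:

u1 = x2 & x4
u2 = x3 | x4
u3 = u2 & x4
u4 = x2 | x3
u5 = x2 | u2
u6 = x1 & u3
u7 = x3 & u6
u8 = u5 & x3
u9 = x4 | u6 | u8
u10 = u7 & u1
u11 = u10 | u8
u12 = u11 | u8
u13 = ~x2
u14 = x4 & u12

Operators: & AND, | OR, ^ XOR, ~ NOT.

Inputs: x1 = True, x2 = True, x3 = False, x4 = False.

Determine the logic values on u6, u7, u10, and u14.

u6 = False; u7 = False; u10 = False; u14 = False

u1 = x2 AND x4 = True AND False = False
u2 = x3 OR x4 = False OR False = False
u3 = u2 AND x4 = False AND False = False
u5 = x2 OR u2 = True OR False = True
u6 = x1 AND u3 = True AND False = False
u7 = x3 AND u6 = False AND False = False
u8 = u5 AND x3 = True AND False = False
u10 = u7 AND u1 = False AND False = False
u11 = u10 OR u8 = False OR False = False
u12 = u11 OR u8 = False OR False = False
u14 = x4 AND u12 = False AND False = False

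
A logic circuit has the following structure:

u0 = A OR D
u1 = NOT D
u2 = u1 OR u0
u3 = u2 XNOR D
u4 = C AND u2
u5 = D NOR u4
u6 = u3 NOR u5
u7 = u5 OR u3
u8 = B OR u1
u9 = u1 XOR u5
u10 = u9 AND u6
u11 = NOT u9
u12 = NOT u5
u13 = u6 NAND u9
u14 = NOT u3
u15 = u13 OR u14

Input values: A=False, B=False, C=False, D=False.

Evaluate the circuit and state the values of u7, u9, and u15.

u0 = A OR D = False OR False = False
u1 = NOT D = NOT False = True
u2 = u1 OR u0 = True OR False = True
u3 = u2 XNOR D = True XNOR False = False
u4 = C AND u2 = False AND True = False
u5 = D NOR u4 = False NOR False = True
u6 = u3 NOR u5 = False NOR True = False
u7 = u5 OR u3 = True OR False = True
u9 = u1 XOR u5 = True XOR True = False
u13 = u6 NAND u9 = False NAND False = True
u14 = NOT u3 = NOT False = True
u15 = u13 OR u14 = True OR True = True

u7 = True, u9 = False, u15 = True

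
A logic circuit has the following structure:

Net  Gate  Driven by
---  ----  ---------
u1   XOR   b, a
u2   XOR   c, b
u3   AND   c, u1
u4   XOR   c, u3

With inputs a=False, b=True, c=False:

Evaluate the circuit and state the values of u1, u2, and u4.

u1 = True, u2 = True, u4 = False

u1 = b XOR a = True XOR False = True
u2 = c XOR b = False XOR True = True
u3 = c AND u1 = False AND True = False
u4 = c XOR u3 = False XOR False = False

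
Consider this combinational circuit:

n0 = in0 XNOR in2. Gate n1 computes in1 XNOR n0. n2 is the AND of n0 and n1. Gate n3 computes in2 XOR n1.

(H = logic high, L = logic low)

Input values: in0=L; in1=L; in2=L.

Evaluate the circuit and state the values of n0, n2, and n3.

n0 = in0 XNOR in2 = L XNOR L = H
n1 = in1 XNOR n0 = L XNOR H = L
n2 = n0 AND n1 = H AND L = L
n3 = in2 XOR n1 = L XOR L = L

n0 = H; n2 = L; n3 = L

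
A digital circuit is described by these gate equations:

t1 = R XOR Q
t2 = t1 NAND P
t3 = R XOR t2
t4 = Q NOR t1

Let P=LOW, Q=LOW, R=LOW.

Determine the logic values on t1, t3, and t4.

t1 = LOW, t3 = HIGH, t4 = HIGH

t1 = R XOR Q = LOW XOR LOW = LOW
t2 = t1 NAND P = LOW NAND LOW = HIGH
t3 = R XOR t2 = LOW XOR HIGH = HIGH
t4 = Q NOR t1 = LOW NOR LOW = HIGH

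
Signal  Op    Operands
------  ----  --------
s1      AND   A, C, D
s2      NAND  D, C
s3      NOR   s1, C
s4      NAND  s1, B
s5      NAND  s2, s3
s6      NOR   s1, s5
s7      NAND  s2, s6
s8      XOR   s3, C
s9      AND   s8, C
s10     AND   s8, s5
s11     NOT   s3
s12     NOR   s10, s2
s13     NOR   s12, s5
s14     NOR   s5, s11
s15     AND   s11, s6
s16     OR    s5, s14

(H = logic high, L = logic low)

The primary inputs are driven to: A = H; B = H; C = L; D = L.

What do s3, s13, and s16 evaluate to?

s1 = A AND C AND D = H AND L AND L = L
s2 = D NAND C = L NAND L = H
s3 = s1 NOR C = L NOR L = H
s5 = s2 NAND s3 = H NAND H = L
s8 = s3 XOR C = H XOR L = H
s10 = s8 AND s5 = H AND L = L
s11 = NOT s3 = NOT H = L
s12 = s10 NOR s2 = L NOR H = L
s13 = s12 NOR s5 = L NOR L = H
s14 = s5 NOR s11 = L NOR L = H
s16 = s5 OR s14 = L OR H = H

s3 = H  s13 = H  s16 = H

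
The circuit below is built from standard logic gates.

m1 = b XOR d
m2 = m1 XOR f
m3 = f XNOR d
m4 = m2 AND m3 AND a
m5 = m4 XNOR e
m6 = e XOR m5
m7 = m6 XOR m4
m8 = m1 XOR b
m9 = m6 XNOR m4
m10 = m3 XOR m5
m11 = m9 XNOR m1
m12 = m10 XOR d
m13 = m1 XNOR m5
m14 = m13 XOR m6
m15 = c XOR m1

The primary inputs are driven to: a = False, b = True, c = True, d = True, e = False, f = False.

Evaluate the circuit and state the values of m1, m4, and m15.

m1 = False, m4 = False, m15 = True

m1 = b XOR d = True XOR True = False
m2 = m1 XOR f = False XOR False = False
m3 = f XNOR d = False XNOR True = False
m4 = m2 AND m3 AND a = False AND False AND False = False
m15 = c XOR m1 = True XOR False = True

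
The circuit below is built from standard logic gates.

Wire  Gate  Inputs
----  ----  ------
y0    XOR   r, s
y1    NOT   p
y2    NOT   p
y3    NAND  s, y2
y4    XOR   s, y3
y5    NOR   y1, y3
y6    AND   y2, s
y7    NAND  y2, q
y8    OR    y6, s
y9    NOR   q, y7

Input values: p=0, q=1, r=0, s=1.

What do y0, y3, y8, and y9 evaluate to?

y0 = 1  y3 = 0  y8 = 1  y9 = 0

y0 = r XOR s = 0 XOR 1 = 1
y2 = NOT p = NOT 0 = 1
y3 = s NAND y2 = 1 NAND 1 = 0
y6 = y2 AND s = 1 AND 1 = 1
y7 = y2 NAND q = 1 NAND 1 = 0
y8 = y6 OR s = 1 OR 1 = 1
y9 = q NOR y7 = 1 NOR 0 = 0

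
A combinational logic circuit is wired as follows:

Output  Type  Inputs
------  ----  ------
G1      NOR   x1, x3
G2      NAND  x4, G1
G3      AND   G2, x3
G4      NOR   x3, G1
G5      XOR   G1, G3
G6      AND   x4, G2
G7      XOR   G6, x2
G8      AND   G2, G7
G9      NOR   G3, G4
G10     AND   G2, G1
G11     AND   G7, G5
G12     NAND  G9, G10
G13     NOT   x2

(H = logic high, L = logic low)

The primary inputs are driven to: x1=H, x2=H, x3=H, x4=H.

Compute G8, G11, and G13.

G8 = L, G11 = L, G13 = L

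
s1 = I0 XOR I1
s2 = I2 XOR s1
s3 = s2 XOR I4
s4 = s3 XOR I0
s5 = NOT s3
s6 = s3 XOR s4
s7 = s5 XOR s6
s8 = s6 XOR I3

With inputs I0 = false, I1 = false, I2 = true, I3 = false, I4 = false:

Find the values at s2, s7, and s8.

s2 = true, s7 = false, s8 = false

s1 = I0 XOR I1 = false XOR false = false
s2 = I2 XOR s1 = true XOR false = true
s3 = s2 XOR I4 = true XOR false = true
s4 = s3 XOR I0 = true XOR false = true
s5 = NOT s3 = NOT true = false
s6 = s3 XOR s4 = true XOR true = false
s7 = s5 XOR s6 = false XOR false = false
s8 = s6 XOR I3 = false XOR false = false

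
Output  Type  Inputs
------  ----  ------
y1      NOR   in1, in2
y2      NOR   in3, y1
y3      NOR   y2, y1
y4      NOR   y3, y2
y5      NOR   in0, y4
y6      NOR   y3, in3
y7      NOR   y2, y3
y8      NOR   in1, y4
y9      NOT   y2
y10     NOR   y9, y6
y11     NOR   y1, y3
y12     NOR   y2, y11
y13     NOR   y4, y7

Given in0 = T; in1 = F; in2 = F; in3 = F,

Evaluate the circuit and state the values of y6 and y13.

y6 = T; y13 = F

y1 = in1 NOR in2 = F NOR F = T
y2 = in3 NOR y1 = F NOR T = F
y3 = y2 NOR y1 = F NOR T = F
y4 = y3 NOR y2 = F NOR F = T
y6 = y3 NOR in3 = F NOR F = T
y7 = y2 NOR y3 = F NOR F = T
y13 = y4 NOR y7 = T NOR T = F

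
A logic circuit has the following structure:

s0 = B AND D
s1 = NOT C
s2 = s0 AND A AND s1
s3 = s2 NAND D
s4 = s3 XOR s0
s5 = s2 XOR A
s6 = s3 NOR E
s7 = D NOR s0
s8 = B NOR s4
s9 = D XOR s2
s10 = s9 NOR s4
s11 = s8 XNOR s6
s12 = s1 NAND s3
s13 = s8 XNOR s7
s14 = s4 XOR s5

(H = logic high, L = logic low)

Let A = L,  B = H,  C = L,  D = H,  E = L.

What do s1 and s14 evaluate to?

s0 = B AND D = H AND H = H
s1 = NOT C = NOT L = H
s2 = s0 AND A AND s1 = H AND L AND H = L
s3 = s2 NAND D = L NAND H = H
s4 = s3 XOR s0 = H XOR H = L
s5 = s2 XOR A = L XOR L = L
s14 = s4 XOR s5 = L XOR L = L

s1 = H; s14 = L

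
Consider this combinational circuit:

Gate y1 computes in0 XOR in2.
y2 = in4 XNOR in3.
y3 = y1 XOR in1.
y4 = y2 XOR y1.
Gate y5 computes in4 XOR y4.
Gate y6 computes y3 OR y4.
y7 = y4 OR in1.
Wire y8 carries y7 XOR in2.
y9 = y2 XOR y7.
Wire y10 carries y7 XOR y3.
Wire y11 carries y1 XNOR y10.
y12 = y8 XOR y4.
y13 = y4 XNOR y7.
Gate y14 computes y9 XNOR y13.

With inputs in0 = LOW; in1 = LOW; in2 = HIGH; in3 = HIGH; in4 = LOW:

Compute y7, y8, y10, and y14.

y7 = HIGH, y8 = LOW, y10 = LOW, y14 = HIGH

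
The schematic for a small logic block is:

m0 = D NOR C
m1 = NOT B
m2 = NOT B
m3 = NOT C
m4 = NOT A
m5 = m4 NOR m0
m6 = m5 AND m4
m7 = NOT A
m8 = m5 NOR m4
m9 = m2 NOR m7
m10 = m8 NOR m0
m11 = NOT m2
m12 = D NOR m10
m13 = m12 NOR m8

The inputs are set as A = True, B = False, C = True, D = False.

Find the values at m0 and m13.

m0 = D NOR C = False NOR True = False
m4 = NOT A = NOT True = False
m5 = m4 NOR m0 = False NOR False = True
m8 = m5 NOR m4 = True NOR False = False
m10 = m8 NOR m0 = False NOR False = True
m12 = D NOR m10 = False NOR True = False
m13 = m12 NOR m8 = False NOR False = True

m0 = False, m13 = True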